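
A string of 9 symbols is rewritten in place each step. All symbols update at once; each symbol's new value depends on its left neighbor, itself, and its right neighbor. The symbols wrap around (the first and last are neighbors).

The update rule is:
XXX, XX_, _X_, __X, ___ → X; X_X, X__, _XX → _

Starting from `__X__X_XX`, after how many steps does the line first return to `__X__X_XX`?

2

_XX_XX__X
__X__X_XX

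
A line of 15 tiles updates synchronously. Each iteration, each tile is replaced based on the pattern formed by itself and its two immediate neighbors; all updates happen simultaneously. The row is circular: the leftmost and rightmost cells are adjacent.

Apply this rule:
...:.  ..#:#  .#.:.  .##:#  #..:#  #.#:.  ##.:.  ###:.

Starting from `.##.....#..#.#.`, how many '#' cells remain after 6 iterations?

##.#...#.##...#
....#.#..#.#.##
#..#...##....#.
.##.#.##.#..#..
##....#...##.#.
#.#..#.#.##....
count of #: 6

6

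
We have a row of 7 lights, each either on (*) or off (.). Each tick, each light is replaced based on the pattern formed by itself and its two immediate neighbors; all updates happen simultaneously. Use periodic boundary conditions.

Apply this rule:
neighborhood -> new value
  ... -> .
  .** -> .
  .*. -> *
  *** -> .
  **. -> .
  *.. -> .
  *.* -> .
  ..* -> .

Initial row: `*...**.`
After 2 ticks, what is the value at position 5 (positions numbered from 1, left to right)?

tick 1: *......
tick 2: *......
position 5 holds .

.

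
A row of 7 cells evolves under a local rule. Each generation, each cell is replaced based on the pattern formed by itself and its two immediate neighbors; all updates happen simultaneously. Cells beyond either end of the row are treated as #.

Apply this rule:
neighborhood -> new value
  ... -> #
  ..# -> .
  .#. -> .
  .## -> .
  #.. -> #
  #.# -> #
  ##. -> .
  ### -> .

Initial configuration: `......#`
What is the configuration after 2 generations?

generation 1: #####..
generation 2: .....#.

.....#.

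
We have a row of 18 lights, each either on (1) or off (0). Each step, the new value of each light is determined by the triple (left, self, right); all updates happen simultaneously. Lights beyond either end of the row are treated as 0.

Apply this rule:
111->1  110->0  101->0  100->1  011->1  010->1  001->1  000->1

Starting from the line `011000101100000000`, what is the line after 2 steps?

100111001011111110

step 1: 110111101011111111
step 2: 100111001011111110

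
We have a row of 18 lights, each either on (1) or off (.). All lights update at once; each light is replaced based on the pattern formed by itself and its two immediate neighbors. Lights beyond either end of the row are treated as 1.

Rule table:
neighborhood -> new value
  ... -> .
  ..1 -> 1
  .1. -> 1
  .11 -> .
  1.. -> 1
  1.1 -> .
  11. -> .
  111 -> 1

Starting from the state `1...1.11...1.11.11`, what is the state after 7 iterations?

.1.11...1.11.....1
.1...1.11...1...1.
.11.11...1.111.11.
......1.11..1.....
1....11...1111...1
.1..1..1.1.11.1.1.
.1111111.1....1.1.

.1111111.1....1.1.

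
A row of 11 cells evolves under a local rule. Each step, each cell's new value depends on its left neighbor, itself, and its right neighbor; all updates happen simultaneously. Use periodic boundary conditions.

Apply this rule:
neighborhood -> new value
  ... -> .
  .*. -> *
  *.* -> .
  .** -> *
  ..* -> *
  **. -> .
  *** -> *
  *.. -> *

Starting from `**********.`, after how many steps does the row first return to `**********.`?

22

*********..
********.**
*******..**
******.****
*****..****
****.******
***..******
**.********
*..********
.**********
.*********.
*********.*
********..*
*******.***
******..***
*****.*****
****..*****
***.*******
**..*******
*.*********
..*********
**********.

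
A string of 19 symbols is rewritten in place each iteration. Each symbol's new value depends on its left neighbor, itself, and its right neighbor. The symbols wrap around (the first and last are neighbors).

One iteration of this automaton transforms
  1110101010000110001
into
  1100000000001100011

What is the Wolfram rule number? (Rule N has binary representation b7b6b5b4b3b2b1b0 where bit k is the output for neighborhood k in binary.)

position 0: 111 → 1  (bit 7 = 1)
position 2: 110 → 0  (bit 6 = 0)
position 3: 101 → 0  (bit 5 = 0)
position 9: 100 → 0  (bit 4 = 0)
position 13: 011 → 1  (bit 3 = 1)
position 4: 010 → 0  (bit 2 = 0)
position 12: 001 → 1  (bit 1 = 1)
position 10: 000 → 0  (bit 0 = 0)
bits b7..b0 = 10001010 = 138

138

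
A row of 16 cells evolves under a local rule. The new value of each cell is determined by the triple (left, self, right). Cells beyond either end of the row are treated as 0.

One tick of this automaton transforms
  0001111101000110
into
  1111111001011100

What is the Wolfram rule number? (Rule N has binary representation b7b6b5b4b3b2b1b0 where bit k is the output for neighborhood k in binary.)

position 4: 111 → 1  (bit 7 = 1)
position 7: 110 → 0  (bit 6 = 0)
position 8: 101 → 0  (bit 5 = 0)
position 10: 100 → 0  (bit 4 = 0)
position 3: 011 → 1  (bit 3 = 1)
position 9: 010 → 1  (bit 2 = 1)
position 2: 001 → 1  (bit 1 = 1)
position 0: 000 → 1  (bit 0 = 1)
bits b7..b0 = 10001111 = 143

143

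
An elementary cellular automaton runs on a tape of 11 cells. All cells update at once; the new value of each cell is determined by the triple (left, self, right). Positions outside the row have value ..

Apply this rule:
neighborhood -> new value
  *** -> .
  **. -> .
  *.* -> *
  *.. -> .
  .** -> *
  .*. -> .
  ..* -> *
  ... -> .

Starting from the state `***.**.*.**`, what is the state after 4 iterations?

**.*.**....

iteration 1: *..**.*.**.
iteration 2: ..**.*.**..
iteration 3: .**.*.**...
iteration 4: **.*.**....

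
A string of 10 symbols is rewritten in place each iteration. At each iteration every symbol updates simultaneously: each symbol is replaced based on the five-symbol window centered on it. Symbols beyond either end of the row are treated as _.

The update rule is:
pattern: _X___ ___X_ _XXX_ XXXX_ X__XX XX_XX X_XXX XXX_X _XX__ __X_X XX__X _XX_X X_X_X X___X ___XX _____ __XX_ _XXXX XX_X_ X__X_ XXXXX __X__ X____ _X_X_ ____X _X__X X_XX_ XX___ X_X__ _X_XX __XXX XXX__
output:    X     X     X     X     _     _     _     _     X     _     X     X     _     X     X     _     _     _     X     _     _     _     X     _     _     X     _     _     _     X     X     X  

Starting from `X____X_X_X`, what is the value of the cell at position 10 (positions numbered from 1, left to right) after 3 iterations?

_

_XX_X_____
X_XX_XX___
_X_X__X_X_
position 10 holds _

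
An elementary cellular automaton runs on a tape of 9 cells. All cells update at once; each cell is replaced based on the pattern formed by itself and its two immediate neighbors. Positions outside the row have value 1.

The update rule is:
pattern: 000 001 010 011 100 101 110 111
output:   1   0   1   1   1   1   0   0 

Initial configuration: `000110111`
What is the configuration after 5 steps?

step 1: 110101100
step 2: 001111010
step 3: 101000111
step 4: 011110100
step 5: 110001110

110001110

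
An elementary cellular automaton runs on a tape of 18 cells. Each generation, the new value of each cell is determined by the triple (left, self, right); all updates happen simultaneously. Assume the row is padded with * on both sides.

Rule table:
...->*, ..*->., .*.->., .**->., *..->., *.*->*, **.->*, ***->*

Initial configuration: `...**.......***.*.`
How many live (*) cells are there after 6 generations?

generation 1: .*..*.*****..***.*
generation 2: *....*.****...***.
generation 3: *.**..*.***.*..***
generation 4: **.*...*.***....**
generation 5: ***..*..*.**.**..*
generation 6: ***......*.**.*...
count of *: 7

7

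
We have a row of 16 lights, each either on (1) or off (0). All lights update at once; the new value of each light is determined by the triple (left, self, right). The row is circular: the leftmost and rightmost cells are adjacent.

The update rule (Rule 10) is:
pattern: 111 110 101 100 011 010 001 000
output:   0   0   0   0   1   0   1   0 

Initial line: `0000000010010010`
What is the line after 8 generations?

0000000100100100
0000001001001000
0000010010010000
0000100100100000
0001001001000000
0010010010000000
0100100100000000
1001001000000000

1001001000000000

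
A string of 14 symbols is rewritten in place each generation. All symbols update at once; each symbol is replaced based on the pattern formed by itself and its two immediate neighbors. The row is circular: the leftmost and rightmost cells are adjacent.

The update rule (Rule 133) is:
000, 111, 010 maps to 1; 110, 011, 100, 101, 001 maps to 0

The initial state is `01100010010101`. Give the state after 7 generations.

00001010010101

generation 1: 00001010010101
generation 2: 01101010010101
generation 3: 00001010010101  (repeats generation 1; period 2)
generation 7: 00001010010101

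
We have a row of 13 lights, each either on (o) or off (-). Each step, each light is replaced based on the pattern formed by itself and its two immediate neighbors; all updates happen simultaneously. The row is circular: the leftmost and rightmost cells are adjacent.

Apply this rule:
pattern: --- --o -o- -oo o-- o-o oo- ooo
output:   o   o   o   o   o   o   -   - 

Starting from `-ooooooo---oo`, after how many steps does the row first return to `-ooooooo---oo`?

oo------oooo-
o-ooooooo---o
-oo------oooo
oo-ooooooo---
o-oo------ooo
-oo-ooooooo--
oo-oo------oo
--oo-ooooooo-
ooo-oo------o
---oo-ooooooo
oooo-oo------
o---oo-oooooo
-oooo-oo-----
oo---oo-ooooo
--oooo-oo----
ooo---oo-oooo
---oooo-oo---
oooo---oo-ooo
----oooo-oo--
ooooo---oo-oo
-----oooo-oo-
oooooo---oo-o
------oooo-oo
ooooooo---oo-
o------oooo-o
-ooooooo---oo

26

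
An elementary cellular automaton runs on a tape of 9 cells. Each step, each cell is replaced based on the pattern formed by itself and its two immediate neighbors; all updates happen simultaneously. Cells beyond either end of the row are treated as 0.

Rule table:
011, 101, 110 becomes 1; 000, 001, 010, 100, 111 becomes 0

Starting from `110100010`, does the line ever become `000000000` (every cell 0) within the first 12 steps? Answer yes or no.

yes

111000000
101000000
010000000
000000000
all cells are 0 at step 4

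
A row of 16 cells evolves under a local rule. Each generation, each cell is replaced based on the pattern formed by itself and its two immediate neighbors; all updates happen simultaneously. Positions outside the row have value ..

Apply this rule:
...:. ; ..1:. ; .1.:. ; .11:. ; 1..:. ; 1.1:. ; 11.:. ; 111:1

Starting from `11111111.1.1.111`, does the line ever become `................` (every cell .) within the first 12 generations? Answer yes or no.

yes

.111111.......1.
..1111..........
...11...........
................
all cells are . at generation 4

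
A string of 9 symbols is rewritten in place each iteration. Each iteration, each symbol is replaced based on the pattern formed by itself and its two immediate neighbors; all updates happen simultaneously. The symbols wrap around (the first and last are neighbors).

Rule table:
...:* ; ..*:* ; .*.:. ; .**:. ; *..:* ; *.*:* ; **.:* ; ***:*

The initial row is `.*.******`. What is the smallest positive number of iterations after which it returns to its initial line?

9

iteration 1: *.*.*****
iteration 2: **.*.****
iteration 3: ***.*.***
iteration 4: ****.*.**
iteration 5: *****.*.*
iteration 6: ******.*.
iteration 7: .******.*
iteration 8: *.******.
iteration 9: .*.******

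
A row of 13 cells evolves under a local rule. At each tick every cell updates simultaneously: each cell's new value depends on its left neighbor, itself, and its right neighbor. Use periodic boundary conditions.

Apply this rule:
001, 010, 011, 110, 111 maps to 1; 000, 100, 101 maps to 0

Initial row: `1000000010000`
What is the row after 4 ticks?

1000000110001
1000001110011
1000011110111
1000111110111

1000111110111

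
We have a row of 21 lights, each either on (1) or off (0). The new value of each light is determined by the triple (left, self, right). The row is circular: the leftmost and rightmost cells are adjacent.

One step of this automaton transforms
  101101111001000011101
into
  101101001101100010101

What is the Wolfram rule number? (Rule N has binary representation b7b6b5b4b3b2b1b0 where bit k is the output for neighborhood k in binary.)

position 6: 111 → 0  (bit 7 = 0)
position 0: 110 → 1  (bit 6 = 1)
position 1: 101 → 0  (bit 5 = 0)
position 9: 100 → 1  (bit 4 = 1)
position 2: 011 → 1  (bit 3 = 1)
position 11: 010 → 1  (bit 2 = 1)
position 10: 001 → 0  (bit 1 = 0)
position 13: 000 → 0  (bit 0 = 0)
bits b7..b0 = 01011100 = 92

92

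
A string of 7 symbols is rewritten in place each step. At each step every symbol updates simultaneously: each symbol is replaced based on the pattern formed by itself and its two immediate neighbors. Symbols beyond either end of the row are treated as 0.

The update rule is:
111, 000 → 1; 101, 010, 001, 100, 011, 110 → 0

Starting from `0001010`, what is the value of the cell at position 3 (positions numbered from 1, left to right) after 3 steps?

1100000
0001111
1100110
position 3 holds 0

0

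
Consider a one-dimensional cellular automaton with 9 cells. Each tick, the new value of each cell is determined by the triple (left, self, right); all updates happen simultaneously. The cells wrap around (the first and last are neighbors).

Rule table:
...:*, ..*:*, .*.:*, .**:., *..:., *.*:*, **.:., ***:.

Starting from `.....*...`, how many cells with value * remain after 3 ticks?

tick 1: ******.**
tick 2: ......*..
tick 3: *******.*
count of *: 8

8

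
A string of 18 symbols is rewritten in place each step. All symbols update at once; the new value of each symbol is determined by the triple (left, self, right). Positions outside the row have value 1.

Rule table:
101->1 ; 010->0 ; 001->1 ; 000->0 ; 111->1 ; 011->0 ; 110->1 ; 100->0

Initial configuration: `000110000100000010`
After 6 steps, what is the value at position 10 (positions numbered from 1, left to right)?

001010001000000101
010100010000001010
101000100000010101
110001000000101010
110010000001010101
110100000010101010
position 10 holds 0

0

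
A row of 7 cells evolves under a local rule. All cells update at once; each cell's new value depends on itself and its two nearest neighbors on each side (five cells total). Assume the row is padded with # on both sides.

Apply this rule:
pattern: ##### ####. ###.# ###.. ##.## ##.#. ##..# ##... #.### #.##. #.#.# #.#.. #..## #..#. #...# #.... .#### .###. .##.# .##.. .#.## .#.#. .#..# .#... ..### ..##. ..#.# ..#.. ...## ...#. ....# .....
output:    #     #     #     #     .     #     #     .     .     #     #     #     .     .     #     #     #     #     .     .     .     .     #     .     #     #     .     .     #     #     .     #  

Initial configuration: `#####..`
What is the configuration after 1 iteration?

######.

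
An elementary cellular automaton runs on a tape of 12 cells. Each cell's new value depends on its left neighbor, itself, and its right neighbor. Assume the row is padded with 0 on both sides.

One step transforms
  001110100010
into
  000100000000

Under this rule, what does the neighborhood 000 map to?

At position 0 the neighborhood is 000; the next row has 0 there.

0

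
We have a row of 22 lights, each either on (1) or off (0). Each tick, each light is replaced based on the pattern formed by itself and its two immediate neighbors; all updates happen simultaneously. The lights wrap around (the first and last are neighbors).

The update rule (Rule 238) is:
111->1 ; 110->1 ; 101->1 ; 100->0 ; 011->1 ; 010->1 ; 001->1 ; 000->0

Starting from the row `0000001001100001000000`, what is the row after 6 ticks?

1111111111111111000000

tick 1: 0000011011100011000000
tick 2: 0000111111100111000000
tick 3: 0001111111101111000000
tick 4: 0011111111111111000000
tick 5: 0111111111111111000000
tick 6: 1111111111111111000000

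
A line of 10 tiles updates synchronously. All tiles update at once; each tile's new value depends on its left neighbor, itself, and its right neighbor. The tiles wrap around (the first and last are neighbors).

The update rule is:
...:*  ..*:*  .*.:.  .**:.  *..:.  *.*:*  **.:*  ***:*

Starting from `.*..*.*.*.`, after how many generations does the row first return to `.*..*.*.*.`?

*..*.*.*..
..*.*.*..*
.*.*.*..*.
*.*.*..*..
.*.*..*..*
*.*..*..*.
.*..*..*.*
*..*..*.*.
..*..*.*.*
.*..*.*.*.

10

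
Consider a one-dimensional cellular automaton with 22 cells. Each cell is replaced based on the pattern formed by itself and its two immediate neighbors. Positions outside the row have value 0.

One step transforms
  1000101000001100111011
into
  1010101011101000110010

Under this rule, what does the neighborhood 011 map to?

At position 12 the neighborhood is 011; the next row has 1 there.

1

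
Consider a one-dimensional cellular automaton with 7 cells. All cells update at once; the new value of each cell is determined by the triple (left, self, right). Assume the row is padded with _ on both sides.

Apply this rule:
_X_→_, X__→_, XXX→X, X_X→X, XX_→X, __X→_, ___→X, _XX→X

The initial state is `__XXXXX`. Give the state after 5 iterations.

_XXXXXX

X_XXXXX
_XXXXXX
_XXXXXX  (fixed point — unchanged through iteration 5)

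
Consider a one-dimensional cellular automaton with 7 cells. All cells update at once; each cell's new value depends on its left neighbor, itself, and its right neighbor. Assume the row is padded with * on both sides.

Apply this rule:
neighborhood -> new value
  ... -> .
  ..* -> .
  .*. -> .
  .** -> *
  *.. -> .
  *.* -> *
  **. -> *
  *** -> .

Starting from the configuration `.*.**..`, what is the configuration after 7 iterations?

..**...

iteration 1: *.***..
iteration 2: ***.*..
iteration 3: ..**...
iteration 4: ..**...  (fixed point — unchanged through iteration 7)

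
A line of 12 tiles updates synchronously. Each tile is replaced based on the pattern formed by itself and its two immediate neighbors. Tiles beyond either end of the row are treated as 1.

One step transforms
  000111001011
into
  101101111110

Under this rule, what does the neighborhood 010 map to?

1

At position 8 the neighborhood is 010; the next row has 1 there.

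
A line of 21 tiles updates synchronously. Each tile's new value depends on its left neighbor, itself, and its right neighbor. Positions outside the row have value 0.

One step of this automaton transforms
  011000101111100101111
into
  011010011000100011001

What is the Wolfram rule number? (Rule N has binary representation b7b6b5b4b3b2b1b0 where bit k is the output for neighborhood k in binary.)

position 9: 111 → 0  (bit 7 = 0)
position 2: 110 → 1  (bit 6 = 1)
position 7: 101 → 1  (bit 5 = 1)
position 3: 100 → 0  (bit 4 = 0)
position 1: 011 → 1  (bit 3 = 1)
position 6: 010 → 0  (bit 2 = 0)
position 0: 001 → 0  (bit 1 = 0)
position 4: 000 → 1  (bit 0 = 1)
bits b7..b0 = 01101001 = 105

105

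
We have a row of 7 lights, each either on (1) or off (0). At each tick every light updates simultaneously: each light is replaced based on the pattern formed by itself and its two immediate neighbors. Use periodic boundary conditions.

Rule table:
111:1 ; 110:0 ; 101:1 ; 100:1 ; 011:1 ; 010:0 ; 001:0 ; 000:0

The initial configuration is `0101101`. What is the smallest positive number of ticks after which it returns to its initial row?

7

1011010
0110101
1101010
1010101
0101011
1010110
0101101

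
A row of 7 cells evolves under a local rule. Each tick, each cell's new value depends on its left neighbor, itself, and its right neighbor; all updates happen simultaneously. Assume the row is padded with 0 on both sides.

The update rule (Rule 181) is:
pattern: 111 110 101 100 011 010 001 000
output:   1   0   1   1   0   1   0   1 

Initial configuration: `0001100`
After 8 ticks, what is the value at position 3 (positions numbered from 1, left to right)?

0

tick 1: 1100011
tick 2: 0011000
tick 3: 1000111
tick 4: 1110010
tick 5: 0101011
tick 6: 0111100
tick 7: 0011011
tick 8: 1000100
position 3 holds 0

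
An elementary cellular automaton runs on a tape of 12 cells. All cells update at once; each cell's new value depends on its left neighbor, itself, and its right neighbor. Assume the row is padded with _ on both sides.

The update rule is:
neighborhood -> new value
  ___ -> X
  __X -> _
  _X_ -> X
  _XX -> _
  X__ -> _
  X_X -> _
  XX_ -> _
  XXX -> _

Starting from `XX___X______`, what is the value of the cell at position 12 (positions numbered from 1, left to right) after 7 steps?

step 1: ___X_X_XXXXX
step 2: XX_X_X______
step 3: ___X_X_XXXXX  (repeats step 1; period 2)
step 7: ___X_X_XXXXX
position 12 holds X

X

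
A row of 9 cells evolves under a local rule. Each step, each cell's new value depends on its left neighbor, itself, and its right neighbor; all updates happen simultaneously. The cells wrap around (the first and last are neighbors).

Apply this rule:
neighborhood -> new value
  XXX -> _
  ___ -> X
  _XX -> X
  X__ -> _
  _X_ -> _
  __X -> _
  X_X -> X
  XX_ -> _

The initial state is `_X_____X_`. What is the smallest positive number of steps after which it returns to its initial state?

___XXX___
XX_X___XX
__X__X_X_
X_____X__
__XXX____
X_X___XXX
_X__X_X__
_____X__X
_XXX_____
_X___XXXX
X__X_X___
____X__X_
XXX______
X___XXXX_
__X_X___X
___X__X__
XX______X
___XXXX_X
_X_X___X_
__X__X___
X______XX
__XXXX_X_
X_X___X__
_X__X____
______XXX
_XXXX_X__
_X___X__X
X__X_____
_____XXX_
XXXX_X___
X___X__X_
__X_____X
____XXX__
XXX_X___X
___X__X_X
_X_____X_

36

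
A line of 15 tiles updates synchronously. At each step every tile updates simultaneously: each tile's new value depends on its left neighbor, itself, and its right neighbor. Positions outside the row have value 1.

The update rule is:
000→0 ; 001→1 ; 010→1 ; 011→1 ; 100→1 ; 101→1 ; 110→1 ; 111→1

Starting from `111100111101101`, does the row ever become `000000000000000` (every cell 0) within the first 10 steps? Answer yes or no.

111111111111111
111111111111111  (fixed point — unchanged through step 10)
step 10 is 111111111111111, still not uniform 0

no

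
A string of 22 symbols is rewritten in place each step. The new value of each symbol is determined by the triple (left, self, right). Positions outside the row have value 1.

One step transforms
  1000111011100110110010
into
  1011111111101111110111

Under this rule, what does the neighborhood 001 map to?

At position 3 the neighborhood is 001; the next row has 1 there.

1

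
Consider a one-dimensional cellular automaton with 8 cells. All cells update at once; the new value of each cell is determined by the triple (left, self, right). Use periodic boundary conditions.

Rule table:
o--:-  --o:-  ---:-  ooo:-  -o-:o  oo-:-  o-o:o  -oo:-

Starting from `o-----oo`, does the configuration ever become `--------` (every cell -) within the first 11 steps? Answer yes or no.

--------
all cells are - at step 1

yes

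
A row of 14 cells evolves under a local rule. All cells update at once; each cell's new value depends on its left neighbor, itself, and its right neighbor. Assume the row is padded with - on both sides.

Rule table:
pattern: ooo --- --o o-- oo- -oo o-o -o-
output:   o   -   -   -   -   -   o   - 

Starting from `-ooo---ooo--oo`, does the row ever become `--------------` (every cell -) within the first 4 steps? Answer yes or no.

yes

--o-----o-----
--------------
all cells are - at step 2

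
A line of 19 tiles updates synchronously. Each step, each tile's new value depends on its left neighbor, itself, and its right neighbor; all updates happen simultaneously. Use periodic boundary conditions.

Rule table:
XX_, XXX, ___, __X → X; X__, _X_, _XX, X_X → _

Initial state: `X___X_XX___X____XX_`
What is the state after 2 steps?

step 1: __XX___X_XX__XXX_X_
step 2: XX_X_XX___X_X_XX___

XX_X_XX___X_X_XX___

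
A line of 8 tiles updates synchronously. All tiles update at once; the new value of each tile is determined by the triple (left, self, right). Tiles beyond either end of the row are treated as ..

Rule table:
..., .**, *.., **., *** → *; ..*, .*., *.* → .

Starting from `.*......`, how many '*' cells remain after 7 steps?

..******
*.******
..******  (repeats step 1; period 2)
step 7: ..******
count of *: 6

6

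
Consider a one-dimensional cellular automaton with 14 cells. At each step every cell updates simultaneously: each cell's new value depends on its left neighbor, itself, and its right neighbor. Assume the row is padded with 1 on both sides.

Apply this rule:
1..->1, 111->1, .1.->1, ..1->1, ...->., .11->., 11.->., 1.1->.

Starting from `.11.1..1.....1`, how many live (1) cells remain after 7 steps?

....11111...1.
1..1.111.1.11.
.111..1..1....
..1.1111111..1
111..11111.11.
11.11.111.....
1......1.1...1
count of 1: 4

4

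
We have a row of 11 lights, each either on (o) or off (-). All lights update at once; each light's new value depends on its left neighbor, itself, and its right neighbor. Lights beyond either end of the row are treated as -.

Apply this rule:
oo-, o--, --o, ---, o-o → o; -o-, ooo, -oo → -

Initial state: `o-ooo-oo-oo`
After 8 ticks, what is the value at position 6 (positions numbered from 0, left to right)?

o

tick 1: -o--oo-oo-o
tick 2: o-oo-oo-oo-
tick 3: -o-oo-oo-oo
tick 4: o-o-oo-oo-o
tick 5: -o-o-oo-oo-
tick 6: o-o-o-oo-oo
tick 7: -o-o-o-oo-o
tick 8: o-o-o-o-oo-
position 6 holds o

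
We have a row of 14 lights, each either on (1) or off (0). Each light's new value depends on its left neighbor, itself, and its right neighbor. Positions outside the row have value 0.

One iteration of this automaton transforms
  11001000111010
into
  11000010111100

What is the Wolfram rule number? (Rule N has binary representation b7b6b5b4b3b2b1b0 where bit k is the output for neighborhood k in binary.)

233

position 9: 111 → 1  (bit 7 = 1)
position 1: 110 → 1  (bit 6 = 1)
position 11: 101 → 1  (bit 5 = 1)
position 2: 100 → 0  (bit 4 = 0)
position 0: 011 → 1  (bit 3 = 1)
position 4: 010 → 0  (bit 2 = 0)
position 3: 001 → 0  (bit 1 = 0)
position 6: 000 → 1  (bit 0 = 1)
bits b7..b0 = 11101001 = 233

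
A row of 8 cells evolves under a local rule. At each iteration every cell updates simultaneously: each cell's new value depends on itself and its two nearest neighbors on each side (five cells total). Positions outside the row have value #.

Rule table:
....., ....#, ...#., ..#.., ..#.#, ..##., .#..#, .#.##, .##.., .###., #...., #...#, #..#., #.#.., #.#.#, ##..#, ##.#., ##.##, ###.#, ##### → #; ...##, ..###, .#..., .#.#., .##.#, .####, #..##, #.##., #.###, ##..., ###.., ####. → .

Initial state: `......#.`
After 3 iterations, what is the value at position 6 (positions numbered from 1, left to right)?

.#######
#..#####
.#...###
position 6 holds #

#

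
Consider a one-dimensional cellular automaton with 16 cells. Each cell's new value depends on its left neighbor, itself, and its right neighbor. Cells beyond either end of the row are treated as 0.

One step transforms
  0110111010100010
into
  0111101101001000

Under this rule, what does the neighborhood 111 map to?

0

At position 5 the neighborhood is 111; the next row has 0 there.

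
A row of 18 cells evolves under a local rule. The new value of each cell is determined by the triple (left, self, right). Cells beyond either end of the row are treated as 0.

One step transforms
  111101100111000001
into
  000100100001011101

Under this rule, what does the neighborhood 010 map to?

At position 17 the neighborhood is 010; the next row has 1 there.

1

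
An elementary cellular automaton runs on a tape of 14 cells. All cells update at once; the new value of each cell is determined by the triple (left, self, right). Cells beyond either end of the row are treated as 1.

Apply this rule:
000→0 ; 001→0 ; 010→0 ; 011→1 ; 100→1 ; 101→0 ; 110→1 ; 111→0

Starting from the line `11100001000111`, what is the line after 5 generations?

00110000100100
10111000010010
10101100001000
10001110000100
11001011000010

11001011000010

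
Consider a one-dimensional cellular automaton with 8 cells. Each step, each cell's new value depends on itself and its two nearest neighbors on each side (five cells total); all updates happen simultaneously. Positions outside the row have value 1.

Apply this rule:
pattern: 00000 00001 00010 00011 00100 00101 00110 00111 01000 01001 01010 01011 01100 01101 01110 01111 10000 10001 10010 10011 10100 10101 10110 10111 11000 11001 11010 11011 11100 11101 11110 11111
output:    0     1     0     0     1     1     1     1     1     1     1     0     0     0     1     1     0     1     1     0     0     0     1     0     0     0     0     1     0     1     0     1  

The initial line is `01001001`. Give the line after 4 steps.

01101010

step 1: 00111101
step 2: 00110110
step 3: 00101101
step 4: 01101010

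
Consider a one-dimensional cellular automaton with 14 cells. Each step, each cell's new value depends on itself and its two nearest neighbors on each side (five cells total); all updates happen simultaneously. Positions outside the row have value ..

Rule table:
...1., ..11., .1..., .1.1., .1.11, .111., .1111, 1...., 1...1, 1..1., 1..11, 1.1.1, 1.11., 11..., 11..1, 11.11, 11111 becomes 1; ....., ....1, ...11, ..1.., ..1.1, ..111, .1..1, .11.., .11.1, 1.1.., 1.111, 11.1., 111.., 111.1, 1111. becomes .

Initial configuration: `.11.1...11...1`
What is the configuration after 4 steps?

.1.11..1.111.1

step 1: .1...11.1.111.
step 2: 1.11.1..11.1.1
step 3: .11....11..11.
step 4: .1.11..1.111.1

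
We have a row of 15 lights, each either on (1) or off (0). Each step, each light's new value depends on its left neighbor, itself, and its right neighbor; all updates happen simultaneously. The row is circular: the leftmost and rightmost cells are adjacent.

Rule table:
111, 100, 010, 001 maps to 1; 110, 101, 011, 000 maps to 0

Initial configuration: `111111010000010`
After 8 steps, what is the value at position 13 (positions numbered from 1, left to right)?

0

step 1: 011110011000110
step 2: 101101100101001
step 3: 000000011101110
step 4: 000000101000101
step 5: 100001101101101
step 6: 010010000000000
step 7: 111111000000000
step 8: 011110100000001
position 13 holds 0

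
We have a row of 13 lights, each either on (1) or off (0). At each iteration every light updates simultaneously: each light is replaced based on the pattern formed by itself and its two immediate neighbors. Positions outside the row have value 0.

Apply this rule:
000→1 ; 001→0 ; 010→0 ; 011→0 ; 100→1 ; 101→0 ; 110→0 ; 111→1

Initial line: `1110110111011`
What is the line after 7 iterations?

0100110011000

0100000010000
0011111001111
1001110100110
0100100010001
0010011001100
1001000100011
0100110011000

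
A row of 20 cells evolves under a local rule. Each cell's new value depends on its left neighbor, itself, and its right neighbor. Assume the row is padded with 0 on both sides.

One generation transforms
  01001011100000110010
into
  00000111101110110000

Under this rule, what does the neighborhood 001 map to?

0

At position 0 the neighborhood is 001; the next row has 0 there.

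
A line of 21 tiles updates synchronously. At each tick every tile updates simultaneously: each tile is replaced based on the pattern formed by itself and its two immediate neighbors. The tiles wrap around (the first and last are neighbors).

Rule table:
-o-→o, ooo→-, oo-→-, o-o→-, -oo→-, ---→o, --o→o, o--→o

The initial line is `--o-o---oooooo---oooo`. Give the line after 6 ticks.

--------oooooo---oooo

ooo-oooo------ooo----
--------oooooo---oooo
oooooooo------ooo----
--------oooooo---oooo  (repeats tick 2; period 2)
tick 6: --------oooooo---oooo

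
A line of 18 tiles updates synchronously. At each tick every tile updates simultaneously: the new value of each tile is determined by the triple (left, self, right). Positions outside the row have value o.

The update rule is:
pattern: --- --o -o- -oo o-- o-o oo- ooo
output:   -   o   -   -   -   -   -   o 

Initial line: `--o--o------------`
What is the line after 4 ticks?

-o------------o--o

tick 1: -o--o------------o
tick 2: ---o------------o-
tick 3: --o------------o--
tick 4: -o------------o--o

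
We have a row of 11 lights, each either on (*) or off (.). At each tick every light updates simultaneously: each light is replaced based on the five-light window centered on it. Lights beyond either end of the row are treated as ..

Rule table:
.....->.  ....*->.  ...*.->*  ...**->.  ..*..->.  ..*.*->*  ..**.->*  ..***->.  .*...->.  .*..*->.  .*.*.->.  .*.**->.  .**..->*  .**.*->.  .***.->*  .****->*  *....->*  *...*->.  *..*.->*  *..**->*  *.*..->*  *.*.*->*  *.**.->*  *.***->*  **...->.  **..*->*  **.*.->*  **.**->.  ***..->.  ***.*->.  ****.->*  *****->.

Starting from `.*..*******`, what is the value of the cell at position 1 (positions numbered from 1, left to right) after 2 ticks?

.

*..*.*...*.
..**.*..*..
position 1 holds .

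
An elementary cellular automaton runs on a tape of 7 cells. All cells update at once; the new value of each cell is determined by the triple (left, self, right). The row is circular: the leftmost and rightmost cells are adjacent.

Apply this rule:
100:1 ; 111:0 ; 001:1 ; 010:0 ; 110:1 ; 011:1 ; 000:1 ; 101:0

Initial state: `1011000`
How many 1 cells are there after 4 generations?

4

generation 1: 0011111
generation 2: 1110001
generation 3: 0011111  (repeats generation 1; period 2)
generation 4: 1110001
count of 1: 4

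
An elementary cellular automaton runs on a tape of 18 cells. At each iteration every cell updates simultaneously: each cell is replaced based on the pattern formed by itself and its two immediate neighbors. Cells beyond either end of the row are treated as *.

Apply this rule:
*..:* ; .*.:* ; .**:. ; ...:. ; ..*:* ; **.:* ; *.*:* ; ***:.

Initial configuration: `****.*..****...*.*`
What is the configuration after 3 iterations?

...*****...**.***.
*.*....**.*.**..**
****..*.****.***..

****..*.****.***..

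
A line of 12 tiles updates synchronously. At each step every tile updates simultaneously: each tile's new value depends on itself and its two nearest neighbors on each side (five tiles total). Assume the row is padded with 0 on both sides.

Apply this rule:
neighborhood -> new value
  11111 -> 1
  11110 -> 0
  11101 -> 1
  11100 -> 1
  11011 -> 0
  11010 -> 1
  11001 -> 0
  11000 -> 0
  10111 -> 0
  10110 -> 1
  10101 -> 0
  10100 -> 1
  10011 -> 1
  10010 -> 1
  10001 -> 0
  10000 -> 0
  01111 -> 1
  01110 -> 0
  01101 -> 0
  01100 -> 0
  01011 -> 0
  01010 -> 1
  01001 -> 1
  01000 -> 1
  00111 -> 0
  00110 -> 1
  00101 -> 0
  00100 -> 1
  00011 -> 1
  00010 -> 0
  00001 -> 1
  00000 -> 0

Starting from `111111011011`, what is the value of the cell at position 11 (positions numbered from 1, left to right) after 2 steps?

011101010010
100110111111
position 11 holds 1

1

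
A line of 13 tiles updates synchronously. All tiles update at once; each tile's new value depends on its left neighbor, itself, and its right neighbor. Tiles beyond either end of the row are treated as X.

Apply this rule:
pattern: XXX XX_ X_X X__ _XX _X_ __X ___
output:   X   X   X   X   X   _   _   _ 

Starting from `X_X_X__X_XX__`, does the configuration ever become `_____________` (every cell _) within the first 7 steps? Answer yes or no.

XX_X_X__XXXX_
XXX_X_X_XXXXX
XXXX_X_XXXXXX
XXXXX_XXXXXXX
XXXXXXXXXXXXX
XXXXXXXXXXXXX  (fixed point — unchanged through step 7)
step 7 is XXXXXXXXXXXXX, still not uniform _

no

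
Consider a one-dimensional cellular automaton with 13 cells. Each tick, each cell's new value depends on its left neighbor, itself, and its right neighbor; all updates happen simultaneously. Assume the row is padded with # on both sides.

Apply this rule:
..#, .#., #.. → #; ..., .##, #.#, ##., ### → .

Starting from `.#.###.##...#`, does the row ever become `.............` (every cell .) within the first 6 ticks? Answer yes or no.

yes

tick 1: .#.......#.#.
tick 2: .##.....##.#.
tick 3: ...#...#...#.
tick 4: #.###.###.##.
tick 5: .............
all cells are . at tick 5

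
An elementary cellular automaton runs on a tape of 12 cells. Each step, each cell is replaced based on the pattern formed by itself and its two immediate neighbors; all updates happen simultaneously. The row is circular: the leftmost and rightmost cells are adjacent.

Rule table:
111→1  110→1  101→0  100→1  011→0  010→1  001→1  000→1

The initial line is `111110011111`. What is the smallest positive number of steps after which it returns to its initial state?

12

111111101111
111111100111
111111111011
111111111001
111111111110
011111111110
101111111111
100111111111
111011111111
111001111111
111110111111
111110011111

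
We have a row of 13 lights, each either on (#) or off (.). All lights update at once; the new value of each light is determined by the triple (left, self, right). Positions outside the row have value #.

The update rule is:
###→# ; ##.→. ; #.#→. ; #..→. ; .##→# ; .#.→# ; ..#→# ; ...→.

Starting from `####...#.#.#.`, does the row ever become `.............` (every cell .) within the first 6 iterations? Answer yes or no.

iteration 1: ###...##.#.#.
iteration 2: ##...##..#.#.
iteration 3: #...##..##.#.
iteration 4: ...##..##..#.
iteration 5: ..##..##..##.
iteration 6: .##..##..##..
iteration 6 is .##..##..##.., still not uniform .

no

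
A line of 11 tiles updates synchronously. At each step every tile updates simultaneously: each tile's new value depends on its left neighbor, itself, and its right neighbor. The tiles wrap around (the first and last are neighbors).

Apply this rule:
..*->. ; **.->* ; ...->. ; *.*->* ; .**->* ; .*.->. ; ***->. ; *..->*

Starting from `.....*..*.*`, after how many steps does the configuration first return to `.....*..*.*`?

*.....*..*.
.*.....*..*
*.*.....*..
.*.*.....*.
..*.*.....*
*..*.*.....
.*..*.*....
..*..*.*...
...*..*.*..
....*..*.*.
.....*..*.*

11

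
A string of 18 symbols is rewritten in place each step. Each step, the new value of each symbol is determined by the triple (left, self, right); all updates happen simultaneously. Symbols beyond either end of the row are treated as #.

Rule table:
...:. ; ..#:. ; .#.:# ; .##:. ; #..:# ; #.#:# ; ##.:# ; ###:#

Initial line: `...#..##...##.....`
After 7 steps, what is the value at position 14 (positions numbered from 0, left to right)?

#

step 1: #..##..##...##....
step 2: ##..##..##...##...
step 3: ###..##..##...##..
step 4: ####..##..##...##.
step 5: #####..##..##...##
step 6: ######..##..##...#
step 7: #######..##..##...
position 14 holds #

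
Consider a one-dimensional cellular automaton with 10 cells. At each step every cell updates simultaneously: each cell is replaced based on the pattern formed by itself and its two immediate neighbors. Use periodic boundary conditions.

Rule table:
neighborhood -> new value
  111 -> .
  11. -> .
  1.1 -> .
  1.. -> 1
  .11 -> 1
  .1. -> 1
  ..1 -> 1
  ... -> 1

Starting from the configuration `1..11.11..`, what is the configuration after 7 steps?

1111111...

step 1: 1111..1.11
step 2: ....111.1.
step 3: 11111...11
step 4: .....1111.
step 5: 111111...1
step 6: ......1111
step 7: 1111111...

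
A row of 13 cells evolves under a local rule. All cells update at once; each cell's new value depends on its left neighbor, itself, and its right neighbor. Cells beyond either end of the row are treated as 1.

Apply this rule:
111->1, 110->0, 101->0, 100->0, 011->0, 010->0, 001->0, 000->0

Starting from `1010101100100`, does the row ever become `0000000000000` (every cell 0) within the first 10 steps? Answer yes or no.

yes

step 1: 0000000000000
all cells are 0 at step 1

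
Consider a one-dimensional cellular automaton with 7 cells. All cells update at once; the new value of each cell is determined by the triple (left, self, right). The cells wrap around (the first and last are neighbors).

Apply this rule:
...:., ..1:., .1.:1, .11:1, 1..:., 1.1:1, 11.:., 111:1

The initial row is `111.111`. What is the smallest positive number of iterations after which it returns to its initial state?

7

iteration 1: 11.1111
iteration 2: 1.11111
iteration 3: .111111
iteration 4: 111111.
iteration 5: 11111.1
iteration 6: 1111.11
iteration 7: 111.111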